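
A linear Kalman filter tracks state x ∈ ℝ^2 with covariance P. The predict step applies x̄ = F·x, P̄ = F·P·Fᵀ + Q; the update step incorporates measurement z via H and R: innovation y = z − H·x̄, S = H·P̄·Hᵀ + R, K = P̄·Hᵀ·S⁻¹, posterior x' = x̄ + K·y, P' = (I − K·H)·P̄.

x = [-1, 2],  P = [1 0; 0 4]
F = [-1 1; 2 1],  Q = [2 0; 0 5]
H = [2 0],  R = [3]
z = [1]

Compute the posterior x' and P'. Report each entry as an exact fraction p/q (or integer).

x' = [23/31, -20/31]
P' = [21/31 6/31; 6/31 387/31]

x̄ = F·x = [3, 0]
P̄ = F·P·Fᵀ + Q = [7 2; 2 13]
y = z − H·x̄ = [-5]
S = H·P̄·Hᵀ + R = [31]
K = P̄·Hᵀ·S⁻¹ = [14/31; 4/31]
x' = x̄ + K·y = [23/31, -20/31]
P' = (I − K·H)·P̄ = [21/31 6/31; 6/31 387/31]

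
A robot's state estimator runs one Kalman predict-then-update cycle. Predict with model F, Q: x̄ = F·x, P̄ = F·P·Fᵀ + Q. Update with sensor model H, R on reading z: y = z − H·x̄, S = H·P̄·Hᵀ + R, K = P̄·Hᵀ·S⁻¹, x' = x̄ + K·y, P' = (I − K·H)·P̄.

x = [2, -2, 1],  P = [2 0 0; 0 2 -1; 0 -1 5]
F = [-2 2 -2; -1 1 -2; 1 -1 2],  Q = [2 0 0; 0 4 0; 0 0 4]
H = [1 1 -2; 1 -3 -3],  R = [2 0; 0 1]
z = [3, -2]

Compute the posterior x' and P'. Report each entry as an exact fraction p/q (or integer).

x̄ = F·x = [-10, -6, 6]
P̄ = F·P·Fᵀ + Q = [46 34 -34; 34 32 -28; -34 -28 32]
y = z − H·x̄ = [31, 8]
S = H·P̄·Hᵀ + R = [524 160; 160 119]
K = P̄·Hᵀ·S⁻¹ = [2563/9189 106/9189; 611/2042 -222/1021; -3817/18378 -986/9189]
x' = x̄ + K·y = [-3863/3063, 3137/2042, -7945/6126]
P' = (I − K·H)·P̄ = [38494/9189 -288/1021 15388/9189; -288/1021 285/1021 -307/1021; 15388/9189 -307/1021 8221/9189]

x' = [-3863/3063, 3137/2042, -7945/6126]
P' = [38494/9189 -288/1021 15388/9189; -288/1021 285/1021 -307/1021; 15388/9189 -307/1021 8221/9189]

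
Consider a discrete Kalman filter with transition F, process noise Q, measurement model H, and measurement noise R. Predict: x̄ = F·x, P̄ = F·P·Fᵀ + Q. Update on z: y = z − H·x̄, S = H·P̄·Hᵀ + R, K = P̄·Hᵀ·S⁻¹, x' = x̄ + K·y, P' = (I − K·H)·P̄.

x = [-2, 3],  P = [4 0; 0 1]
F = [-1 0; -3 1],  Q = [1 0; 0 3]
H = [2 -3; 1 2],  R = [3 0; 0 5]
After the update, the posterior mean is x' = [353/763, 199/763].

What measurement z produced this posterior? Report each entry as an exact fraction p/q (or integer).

z = [1, 2]

x̄ = F·x = [2, 9]
P̄ = F·P·Fᵀ + Q = [5 12; 12 40]
S = H·P̄·Hᵀ + R = [239 -218; -218 218]
K = P̄·Hᵀ·S⁻¹ = [1/7 421/1526; -4/21 530/2289]
x' − x̄ = [-1173/763, -6668/763] = K·y
y = (KᵀK)⁻¹·Kᵀ·(x' − x̄) = [24, -18]
z = y + H·x̄ = [24, -18] + [-23, 20] = [1, 2]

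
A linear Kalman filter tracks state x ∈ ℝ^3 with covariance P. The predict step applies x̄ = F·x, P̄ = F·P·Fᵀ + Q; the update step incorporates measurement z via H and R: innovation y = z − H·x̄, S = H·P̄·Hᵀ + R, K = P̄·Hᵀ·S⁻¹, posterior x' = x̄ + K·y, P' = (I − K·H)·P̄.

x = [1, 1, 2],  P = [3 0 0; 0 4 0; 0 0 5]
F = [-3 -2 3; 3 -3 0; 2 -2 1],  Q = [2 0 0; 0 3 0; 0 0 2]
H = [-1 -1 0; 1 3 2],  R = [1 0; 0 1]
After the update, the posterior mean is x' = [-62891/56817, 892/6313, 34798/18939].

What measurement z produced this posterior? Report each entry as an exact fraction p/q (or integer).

z = [1, 3]

x̄ = F·x = [1, 0, 2]
P̄ = F·P·Fᵀ + Q = [90 -3 13; -3 66 42; 13 42 35]
S = H·P̄·Hᵀ + R = [151 -386; -386 1363]
K = P̄·Hᵀ·S⁻¹ = [-77279/56817 -17425/56817; 2425/6313 1979/6313; 1903/18939 3443/18939]
x' − x̄ = [-119708/56817, 892/6313, -3080/18939] = K·y
y = (KᵀK)⁻¹·Kᵀ·(x' − x̄) = [2, -2]
z = y + H·x̄ = [2, -2] + [-1, 5] = [1, 3]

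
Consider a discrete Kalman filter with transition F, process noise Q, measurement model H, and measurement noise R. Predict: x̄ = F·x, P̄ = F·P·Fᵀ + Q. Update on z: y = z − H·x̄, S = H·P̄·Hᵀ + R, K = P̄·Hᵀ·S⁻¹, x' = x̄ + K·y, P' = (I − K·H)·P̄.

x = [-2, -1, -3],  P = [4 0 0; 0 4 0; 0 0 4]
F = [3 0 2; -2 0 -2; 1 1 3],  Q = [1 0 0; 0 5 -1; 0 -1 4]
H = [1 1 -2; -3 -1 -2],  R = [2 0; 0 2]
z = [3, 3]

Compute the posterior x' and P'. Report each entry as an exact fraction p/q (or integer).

x̄ = F·x = [-12, 10, -12]
P̄ = F·P·Fᵀ + Q = [53 -40 36; -40 37 -33; 36 -33 48]
y = z − H·x̄ = [-19, -47]
S = H·P̄·Hᵀ + R = [192 300; 300 768]
K = P̄·Hᵀ·S⁻¹ = [111/532 -527/1596; 307/4788 809/4788; -559/1596 -137/1596]
x' = x̄ + K·y = [-355/798, 1006/1197, -523/399]
P' = (I − K·H)·P̄ = [1789/798 -1574/399 -141/133; -1574/399 18637/2394 1481/798; -141/133 1481/798 199/266]

x' = [-355/798, 1006/1197, -523/399]
P' = [1789/798 -1574/399 -141/133; -1574/399 18637/2394 1481/798; -141/133 1481/798 199/266]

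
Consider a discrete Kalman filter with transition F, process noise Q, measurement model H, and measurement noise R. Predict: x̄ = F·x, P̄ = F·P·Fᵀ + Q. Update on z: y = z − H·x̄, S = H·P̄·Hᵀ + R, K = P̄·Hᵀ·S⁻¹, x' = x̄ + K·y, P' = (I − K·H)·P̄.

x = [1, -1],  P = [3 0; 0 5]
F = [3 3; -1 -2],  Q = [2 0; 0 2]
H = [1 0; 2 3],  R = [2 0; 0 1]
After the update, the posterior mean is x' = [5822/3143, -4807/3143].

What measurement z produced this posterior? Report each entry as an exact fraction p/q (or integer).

x̄ = F·x = [0, 1]
P̄ = F·P·Fᵀ + Q = [74 -39; -39 25]
S = H·P̄·Hᵀ + R = [76 31; 31 54]
K = P̄·Hᵀ·S⁻¹ = [3035/3143 62/3143; -2013/3143 981/3143]
x' − x̄ = [5822/3143, -7950/3143] = K·y
y = (KᵀK)⁻¹·Kᵀ·(x' − x̄) = [2, -4]
z = y + H·x̄ = [2, -4] + [0, 3] = [2, -1]

z = [2, -1]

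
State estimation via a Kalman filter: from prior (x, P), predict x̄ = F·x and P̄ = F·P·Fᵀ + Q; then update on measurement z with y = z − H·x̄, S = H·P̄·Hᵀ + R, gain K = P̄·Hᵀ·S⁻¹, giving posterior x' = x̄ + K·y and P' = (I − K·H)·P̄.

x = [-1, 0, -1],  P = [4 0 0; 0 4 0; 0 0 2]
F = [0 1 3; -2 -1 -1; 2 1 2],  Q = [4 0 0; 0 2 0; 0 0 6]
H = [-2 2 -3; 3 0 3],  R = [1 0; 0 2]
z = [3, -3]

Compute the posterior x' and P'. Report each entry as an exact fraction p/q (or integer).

x' = [-18501/32387, 9441/32387, -13946/32387]
P' = [94936/32387 -30968/32387 -86362/32387; -30968/32387 30434/32387 36970/32387; -86362/32387 36970/32387 84748/32387]

x̄ = F·x = [-3, 3, -4]
P̄ = F·P·Fᵀ + Q = [26 -10 16; -10 24 -24; 16 -24 34]
y = z − H·x̄ = [-21, 18]
S = H·P̄·Hᵀ + R = [1067 -906; -906 830]
K = P̄·Hᵀ·S⁻¹ = [7278/32387 12861/32387; 11894/32387 9003/32387; -7580/32387 -2421/32387]
x' = x̄ + K·y = [-18501/32387, 9441/32387, -13946/32387]
P' = (I − K·H)·P̄ = [94936/32387 -30968/32387 -86362/32387; -30968/32387 30434/32387 36970/32387; -86362/32387 36970/32387 84748/32387]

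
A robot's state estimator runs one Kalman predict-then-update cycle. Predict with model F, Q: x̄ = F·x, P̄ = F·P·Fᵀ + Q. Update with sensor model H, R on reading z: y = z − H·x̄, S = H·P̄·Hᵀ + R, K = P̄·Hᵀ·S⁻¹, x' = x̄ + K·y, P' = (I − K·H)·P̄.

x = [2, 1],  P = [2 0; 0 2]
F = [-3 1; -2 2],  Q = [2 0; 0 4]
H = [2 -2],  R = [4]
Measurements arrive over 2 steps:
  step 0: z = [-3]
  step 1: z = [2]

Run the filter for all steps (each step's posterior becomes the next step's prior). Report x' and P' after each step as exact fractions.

step 0: x' = [-46/11, -28/11], P' = [206/11 200/11; 200/11 204/11]
step 1: x' = [4082/887, 3132/887], P' = [7424/887 6588/887; 6588/887 6628/887]

step 0: x̄ = F·x = [-5, -2]
step 0: P̄ = F·P·Fᵀ + Q = [22 16; 16 20]
step 0: y = z − H·x̄ = [3]
step 0: S = H·P̄·Hᵀ + R = [44]
step 0: K = P̄·Hᵀ·S⁻¹ = [3/11; -2/11]
step 0: x' = x̄ + K·y = [-46/11, -28/11]
step 0: P' = (I − K·H)·P̄ = [206/11 200/11; 200/11 204/11]
step 1: x̄ = F·x = [10, 36/11]
step 1: P̄ = F·P·Fᵀ + Q = [80 4; 4 84/11]
step 1: y = z − H·x̄ = [-126/11]
step 1: S = H·P̄·Hᵀ + R = [3548/11]
step 1: K = P̄·Hᵀ·S⁻¹ = [418/887; -20/887]
step 1: x' = x̄ + K·y = [4082/887, 3132/887]
step 1: P' = (I − K·H)·P̄ = [7424/887 6588/887; 6588/887 6628/887]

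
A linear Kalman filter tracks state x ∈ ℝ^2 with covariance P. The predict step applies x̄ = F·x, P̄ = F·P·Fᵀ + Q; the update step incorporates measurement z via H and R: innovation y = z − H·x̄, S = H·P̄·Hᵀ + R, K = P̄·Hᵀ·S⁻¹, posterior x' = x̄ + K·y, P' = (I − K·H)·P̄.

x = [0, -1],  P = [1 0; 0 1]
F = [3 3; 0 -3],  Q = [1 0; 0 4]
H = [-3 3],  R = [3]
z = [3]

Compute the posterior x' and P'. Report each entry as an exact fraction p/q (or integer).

x̄ = F·x = [-3, 3]
P̄ = F·P·Fᵀ + Q = [19 -9; -9 13]
y = z − H·x̄ = [-15]
S = H·P̄·Hᵀ + R = [453]
K = P̄·Hᵀ·S⁻¹ = [-28/151; 22/151]
x' = x̄ + K·y = [-33/151, 123/151]
P' = (I − K·H)·P̄ = [517/151 489/151; 489/151 511/151]

x' = [-33/151, 123/151]
P' = [517/151 489/151; 489/151 511/151]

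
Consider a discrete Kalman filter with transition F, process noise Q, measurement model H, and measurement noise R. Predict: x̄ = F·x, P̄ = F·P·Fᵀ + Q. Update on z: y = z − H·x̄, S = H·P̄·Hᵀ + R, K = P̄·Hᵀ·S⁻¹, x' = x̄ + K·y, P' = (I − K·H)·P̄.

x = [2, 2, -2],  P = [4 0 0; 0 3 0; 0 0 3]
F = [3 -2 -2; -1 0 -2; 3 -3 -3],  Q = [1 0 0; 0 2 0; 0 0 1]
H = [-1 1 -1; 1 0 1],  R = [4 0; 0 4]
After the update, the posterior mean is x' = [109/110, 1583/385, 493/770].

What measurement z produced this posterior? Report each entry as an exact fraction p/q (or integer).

x̄ = F·x = [6, 2, 6]
P̄ = F·P·Fᵀ + Q = [61 0 72; 0 18 6; 72 6 91]
S = H·P̄·Hᵀ + R = [306 -290; -290 300]
K = P̄·Hᵀ·S⁻¹ = [-19/110 76/275; 267/385 1329/1925; 17/770 1087/1925]
x' − x̄ = [-551/110, 813/385, -4127/770] = K·y
y = (KᵀK)⁻¹·Kᵀ·(x' − x̄) = [13, -10]
z = y + H·x̄ = [13, -10] + [-10, 12] = [3, 2]

z = [3, 2]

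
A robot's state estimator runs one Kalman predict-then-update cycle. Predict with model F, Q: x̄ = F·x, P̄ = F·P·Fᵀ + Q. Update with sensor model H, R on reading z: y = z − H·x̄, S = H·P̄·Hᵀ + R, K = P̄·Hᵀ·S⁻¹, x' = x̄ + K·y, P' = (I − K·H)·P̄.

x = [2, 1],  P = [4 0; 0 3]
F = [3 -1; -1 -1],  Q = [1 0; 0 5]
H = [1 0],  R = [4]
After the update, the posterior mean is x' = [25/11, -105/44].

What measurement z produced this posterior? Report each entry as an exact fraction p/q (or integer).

z = [2]

x̄ = F·x = [5, -3]
P̄ = F·P·Fᵀ + Q = [40 -9; -9 12]
S = H·P̄·Hᵀ + R = [44]
K = P̄·Hᵀ·S⁻¹ = [10/11; -9/44]
x' − x̄ = [-30/11, 27/44] = K·y
y = (KᵀK)⁻¹·Kᵀ·(x' − x̄) = [-3]
z = y + H·x̄ = [-3] + [5] = [2]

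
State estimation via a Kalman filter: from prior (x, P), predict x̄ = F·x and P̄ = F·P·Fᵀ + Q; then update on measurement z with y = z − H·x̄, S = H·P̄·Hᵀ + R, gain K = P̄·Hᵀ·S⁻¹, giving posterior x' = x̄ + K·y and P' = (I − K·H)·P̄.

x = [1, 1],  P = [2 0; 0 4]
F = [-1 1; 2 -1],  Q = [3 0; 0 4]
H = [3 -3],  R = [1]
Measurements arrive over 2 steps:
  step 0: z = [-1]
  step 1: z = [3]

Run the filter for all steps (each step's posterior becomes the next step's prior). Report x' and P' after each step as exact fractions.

step 0: x̄ = F·x = [0, 1]
step 0: P̄ = F·P·Fᵀ + Q = [9 -8; -8 16]
step 0: y = z − H·x̄ = [2]
step 0: S = H·P̄·Hᵀ + R = [370]
step 0: K = P̄·Hᵀ·S⁻¹ = [51/370; -36/185]
step 0: x' = x̄ + K·y = [51/185, 113/185]
step 0: P' = (I − K·H)·P̄ = [729/370 356/185; 356/185 368/185]
step 1: x̄ = F·x = [62/185, -11/185]
step 1: P̄ = F·P·Fᵀ + Q = [1151/370 -29/185; -29/185 1142/185]
step 1: y = z − H·x̄ = [336/185]
step 1: S = H·P̄·Hᵀ + R = [32329/370]
step 1: K = P̄·Hᵀ·S⁻¹ = [3627/32329; -7026/32329]
step 1: x' = x̄ + K·y = [17422/32329, -14683/32329]
step 1: P' = (I − K·H)·P̄ = [65015/32329 63806/32329; 63806/32329 66148/32329]

step 0: x' = [51/185, 113/185], P' = [729/370 356/185; 356/185 368/185]
step 1: x' = [17422/32329, -14683/32329], P' = [65015/32329 63806/32329; 63806/32329 66148/32329]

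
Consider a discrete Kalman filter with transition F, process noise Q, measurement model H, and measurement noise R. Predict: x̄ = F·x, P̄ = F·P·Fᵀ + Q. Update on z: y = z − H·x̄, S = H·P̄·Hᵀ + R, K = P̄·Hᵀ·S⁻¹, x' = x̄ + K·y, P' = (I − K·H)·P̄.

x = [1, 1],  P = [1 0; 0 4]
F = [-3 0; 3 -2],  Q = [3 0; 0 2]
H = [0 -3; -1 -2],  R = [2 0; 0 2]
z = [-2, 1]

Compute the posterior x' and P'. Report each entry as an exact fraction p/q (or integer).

x' = [-7023/2845, 1954/2845]
P' = [6366/2845 -1008/2845; -1008/2845 594/2845]

x̄ = F·x = [-3, 1]
P̄ = F·P·Fᵀ + Q = [12 -9; -9 27]
y = z − H·x̄ = [1, 0]
S = H·P̄·Hᵀ + R = [245 135; 135 86]
K = P̄·Hᵀ·S⁻¹ = [1512/2845 -435/569; -891/2845 -18/569]
x' = x̄ + K·y = [-7023/2845, 1954/2845]
P' = (I − K·H)·P̄ = [6366/2845 -1008/2845; -1008/2845 594/2845]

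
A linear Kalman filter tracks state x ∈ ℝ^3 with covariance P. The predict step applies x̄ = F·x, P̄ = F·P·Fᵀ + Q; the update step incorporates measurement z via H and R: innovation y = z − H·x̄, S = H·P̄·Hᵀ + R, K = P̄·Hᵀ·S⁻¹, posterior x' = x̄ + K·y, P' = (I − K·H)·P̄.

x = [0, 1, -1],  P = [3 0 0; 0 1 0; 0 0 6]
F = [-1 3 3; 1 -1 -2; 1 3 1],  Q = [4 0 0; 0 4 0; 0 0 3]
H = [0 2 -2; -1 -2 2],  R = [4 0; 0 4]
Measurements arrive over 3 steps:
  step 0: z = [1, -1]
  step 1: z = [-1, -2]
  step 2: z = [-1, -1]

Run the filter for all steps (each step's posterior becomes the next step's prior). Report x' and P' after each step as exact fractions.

step 0: x' = [-291/730, 581/365, 1507/1460], P' = [2138/365 -856/365 -273/365; -856/365 2362/365 2076/365; -273/365 2076/365 4251/730]
step 1: x' = [3072155/1389238, -1184789/4167714, 774649/8335428], P' = [4120478/694619 -1276750/694619 -148923/694619; -1276750/694619 11108116/2083857 9801761/2083857; -148923/694619 9801761/2083857 20867447/4167714]
step 2: x' = [16185588777/20037329486, 22700473637/20037329486, 56660421323/40074658972], P' = [59432731378/10018664743 -18830203530/10018664743 -2589891149/10018664743; -18830203530/10018664743 54663777684/10018664743 48328878641/10018664743; -2589891149/10018664743 48328878641/10018664743 102601175855/20037329486]

step 0: x̄ = F·x = [0, 1, 2]
step 0: P̄ = F·P·Fᵀ + Q = [70 -42 24; -42 32 -12; 24 -12 21]
step 0: y = z − H·x̄ = [3, -3]
step 0: S = H·P̄·Hᵀ + R = [312 -176; -176 118]
step 0: K = P̄·Hᵀ·S⁻¹ = [-583/730 -243/365; 143/365 71/365; -99/1460 93/365]
step 0: x' = x̄ + K·y = [-291/730, 581/365, 1507/1460]
step 0: P' = (I − K·H)·P̄ = [2138/365 -856/365 -273/365; -856/365 2362/365 2076/365; -273/365 2076/365 4251/730]
step 1: x̄ = F·x = [2415/292, -296/73, 7897/1460]
step 1: P̄ = F·P·Fᵀ + Q = [35251/146 -9090/73 19945/146; -9090/73 5114/73 -5034/73; 19945/146 -5034/73 66781/730]
step 1: y = z − H·x̄ = [13087/730, -18479/1460]
step 1: S = H·P̄·Hᵀ + R = [438662/365 -246577/365; -246577/365 291079/730]
step 1: K = P̄·Hᵀ·S⁻¹ = [-1127827/1389238 -466206/694619; 1306355/4167714 304385/2083857; -1263925/8335428 855347/4167714]
step 1: x' = x̄ + K·y = [3072155/1389238, -1184789/4167714, 774649/8335428]
step 1: P' = (I − K·H)·P̄ = [4120478/694619 -1276750/694619 -148923/694619; -1276750/694619 11108116/2083857 9801761/2083857; -148923/694619 9801761/2083857 20867447/4167714]
step 2: x̄ = F·x = [-7739239/2778476, 9626605/4167714, 12098845/8335428]
step 2: P̄ = F·P·Fᵀ + Q = [277778153/1389238 -71352939/694619 157093583/1389238; -71352939/694619 122194492/2083857 -117656419/2083857; 157093583/1389238 -117656419/2083857 327910601/4167714]
step 2: y = z − H·x̄ = [-11322079/4167714, -17244415/8335428]
step 2: S = H·P̄·Hᵀ + R = [2094185950/2083857 -1186452139/2083857; -1186452139/2083857 1424112827/4167714]
step 2: K = P̄·Hᵀ·S⁻¹ = [-16240312381/20037329486 -6738026654/10018664743; 6334899043/20037329486 1540101361/10018664743; -5943418573/40074658972 4266654861/20037329486]
step 2: x' = x̄ + K·y = [16185588777/20037329486, 22700473637/20037329486, 56660421323/40074658972]
step 2: P' = (I − K·H)·P̄ = [59432731378/10018664743 -18830203530/10018664743 -2589891149/10018664743; -18830203530/10018664743 54663777684/10018664743 48328878641/10018664743; -2589891149/10018664743 48328878641/10018664743 102601175855/20037329486]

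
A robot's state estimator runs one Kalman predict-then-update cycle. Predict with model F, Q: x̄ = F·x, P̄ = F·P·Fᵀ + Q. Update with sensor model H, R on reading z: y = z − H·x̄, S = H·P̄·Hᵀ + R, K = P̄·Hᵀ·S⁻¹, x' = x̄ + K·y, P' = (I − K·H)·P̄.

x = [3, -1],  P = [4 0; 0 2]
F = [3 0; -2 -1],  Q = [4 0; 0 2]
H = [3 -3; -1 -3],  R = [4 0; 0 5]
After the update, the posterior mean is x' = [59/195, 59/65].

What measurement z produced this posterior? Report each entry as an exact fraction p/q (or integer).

z = [-2, -3]

x̄ = F·x = [9, -5]
P̄ = F·P·Fᵀ + Q = [40 -24; -24 20]
S = H·P̄·Hᵀ + R = [976 204; 204 81]
K = P̄·Hᵀ·S⁻¹ = [47/195 -124/585; -93/1040 -57/260]
x' − x̄ = [-1696/195, 384/65] = K·y
y = (KᵀK)⁻¹·Kᵀ·(x' − x̄) = [-44, -9]
z = y + H·x̄ = [-44, -9] + [42, 6] = [-2, -3]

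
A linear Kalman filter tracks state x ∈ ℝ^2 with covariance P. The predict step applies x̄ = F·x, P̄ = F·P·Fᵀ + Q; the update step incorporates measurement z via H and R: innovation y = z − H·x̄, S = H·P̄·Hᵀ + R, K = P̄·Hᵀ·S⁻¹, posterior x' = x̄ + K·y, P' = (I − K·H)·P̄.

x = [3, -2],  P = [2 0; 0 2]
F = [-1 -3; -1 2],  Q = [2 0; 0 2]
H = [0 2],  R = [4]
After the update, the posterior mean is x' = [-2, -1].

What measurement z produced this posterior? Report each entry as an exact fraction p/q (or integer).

x̄ = F·x = [3, -7]
P̄ = F·P·Fᵀ + Q = [22 -10; -10 12]
S = H·P̄·Hᵀ + R = [52]
K = P̄·Hᵀ·S⁻¹ = [-5/13; 6/13]
x' − x̄ = [-5, 6] = K·y
y = (KᵀK)⁻¹·Kᵀ·(x' − x̄) = [13]
z = y + H·x̄ = [13] + [-14] = [-1]

z = [-1]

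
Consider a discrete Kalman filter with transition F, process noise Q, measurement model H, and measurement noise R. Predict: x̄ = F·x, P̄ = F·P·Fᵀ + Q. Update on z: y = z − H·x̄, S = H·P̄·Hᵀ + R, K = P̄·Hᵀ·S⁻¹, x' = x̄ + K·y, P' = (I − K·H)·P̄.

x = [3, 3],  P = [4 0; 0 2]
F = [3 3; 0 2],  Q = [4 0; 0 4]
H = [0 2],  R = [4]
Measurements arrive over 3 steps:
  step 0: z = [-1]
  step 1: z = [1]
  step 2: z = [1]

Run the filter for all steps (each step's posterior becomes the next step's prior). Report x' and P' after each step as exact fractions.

step 0: x' = [12, 0], P' = [610/13 12/13; 12/13 12/13]
step 1: x' = [4140/113, 50/113], P' = [49394/113 144/113; 144/113 100/113]
step 2: x' = [106782/965, 526/965], P' = [3811058/965 1464/965; 1464/965 852/965]

step 0: x̄ = F·x = [18, 6]
step 0: P̄ = F·P·Fᵀ + Q = [58 12; 12 12]
step 0: y = z − H·x̄ = [-13]
step 0: S = H·P̄·Hᵀ + R = [52]
step 0: K = P̄·Hᵀ·S⁻¹ = [6/13; 6/13]
step 0: x' = x̄ + K·y = [12, 0]
step 0: P' = (I − K·H)·P̄ = [610/13 12/13; 12/13 12/13]
step 1: x̄ = F·x = [36, 0]
step 1: P̄ = F·P·Fᵀ + Q = [5866/13 144/13; 144/13 100/13]
step 1: y = z − H·x̄ = [1]
step 1: S = H·P̄·Hᵀ + R = [452/13]
step 1: K = P̄·Hᵀ·S⁻¹ = [72/113; 50/113]
step 1: x' = x̄ + K·y = [4140/113, 50/113]
step 1: P' = (I − K·H)·P̄ = [49394/113 144/113; 144/113 100/113]
step 2: x̄ = F·x = [12570/113, 100/113]
step 2: P̄ = F·P·Fᵀ + Q = [448490/113 1464/113; 1464/113 852/113]
step 2: y = z − H·x̄ = [-87/113]
step 2: S = H·P̄·Hᵀ + R = [3860/113]
step 2: K = P̄·Hᵀ·S⁻¹ = [732/965; 426/965]
step 2: x' = x̄ + K·y = [106782/965, 526/965]
step 2: P' = (I − K·H)·P̄ = [3811058/965 1464/965; 1464/965 852/965]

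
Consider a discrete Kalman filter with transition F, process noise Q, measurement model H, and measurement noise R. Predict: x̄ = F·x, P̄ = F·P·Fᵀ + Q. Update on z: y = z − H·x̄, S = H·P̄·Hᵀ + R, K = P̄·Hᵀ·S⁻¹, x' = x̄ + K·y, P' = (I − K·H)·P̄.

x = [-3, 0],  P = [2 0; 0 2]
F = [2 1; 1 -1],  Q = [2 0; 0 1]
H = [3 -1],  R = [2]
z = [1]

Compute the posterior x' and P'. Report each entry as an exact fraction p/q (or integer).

x̄ = F·x = [-6, -3]
P̄ = F·P·Fᵀ + Q = [12 2; 2 5]
y = z − H·x̄ = [16]
S = H·P̄·Hᵀ + R = [103]
K = P̄·Hᵀ·S⁻¹ = [34/103; 1/103]
x' = x̄ + K·y = [-74/103, -293/103]
P' = (I − K·H)·P̄ = [80/103 172/103; 172/103 514/103]

x' = [-74/103, -293/103]
P' = [80/103 172/103; 172/103 514/103]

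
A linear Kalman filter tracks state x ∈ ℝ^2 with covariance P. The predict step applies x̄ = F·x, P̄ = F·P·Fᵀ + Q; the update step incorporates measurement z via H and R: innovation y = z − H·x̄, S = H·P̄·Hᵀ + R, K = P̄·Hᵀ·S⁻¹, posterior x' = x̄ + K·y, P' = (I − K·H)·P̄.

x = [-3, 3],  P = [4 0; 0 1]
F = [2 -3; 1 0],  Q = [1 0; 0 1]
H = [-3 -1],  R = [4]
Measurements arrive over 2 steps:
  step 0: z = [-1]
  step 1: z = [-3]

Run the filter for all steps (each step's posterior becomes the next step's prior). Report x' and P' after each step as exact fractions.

step 0: x̄ = F·x = [-15, -3]
step 0: P̄ = F·P·Fᵀ + Q = [26 8; 8 5]
step 0: y = z − H·x̄ = [-49]
step 0: S = H·P̄·Hᵀ + R = [291]
step 0: K = P̄·Hᵀ·S⁻¹ = [-86/291; -29/291]
step 0: x' = x̄ + K·y = [-151/291, 548/291]
step 0: P' = (I − K·H)·P̄ = [170/291 -166/291; -166/291 614/291]
step 1: x̄ = F·x = [-1946/291, -151/291]
step 1: P̄ = F·P·Fᵀ + Q = [8489/291 838/291; 838/291 461/291]
step 1: y = z − H·x̄ = [-6862/291]
step 1: S = H·P̄·Hᵀ + R = [83054/291]
step 1: K = P̄·Hᵀ·S⁻¹ = [-26305/83054; -2975/83054]
step 1: x' = x̄ + K·y = [32443/41527, 13528/41527]
step 1: P' = (I − K·H)·P̄ = [44991/83054 -29753/83054; -29753/83054 101159/83054]

step 0: x' = [-151/291, 548/291], P' = [170/291 -166/291; -166/291 614/291]
step 1: x' = [32443/41527, 13528/41527], P' = [44991/83054 -29753/83054; -29753/83054 101159/83054]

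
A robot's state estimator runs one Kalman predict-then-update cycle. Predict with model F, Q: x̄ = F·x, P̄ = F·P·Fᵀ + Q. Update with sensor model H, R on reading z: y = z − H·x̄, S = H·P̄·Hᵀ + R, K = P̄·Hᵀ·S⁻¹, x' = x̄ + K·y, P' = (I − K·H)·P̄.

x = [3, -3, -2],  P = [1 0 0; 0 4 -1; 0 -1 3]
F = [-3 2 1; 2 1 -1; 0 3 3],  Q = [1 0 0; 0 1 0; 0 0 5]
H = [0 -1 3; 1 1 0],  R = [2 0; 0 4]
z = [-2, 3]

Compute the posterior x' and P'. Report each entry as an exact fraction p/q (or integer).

x̄ = F·x = [-17, 5, -15]
P̄ = F·P·Fᵀ + Q = [25 0 24; 0 14 3; 24 3 50]
y = z − H·x̄ = [48, 15]
S = H·P̄·Hᵀ + R = [448 67; 67 43]
K = P̄·Hᵀ·S⁻¹ = [1421/14775 6376/14775; -1153/14775 6607/14775; 1504/4925 749/4925]
x' = x̄ + K·y = [-29109/4925, 39212/4925, 9552/4925]
P' = (I − K·H)·P̄ = [107663/14775 -82159/14775 -8813/4925; -82159/14775 108587/14775 11809/4925; -8813/4925 11809/4925 4939/4925]

x' = [-29109/4925, 39212/4925, 9552/4925]
P' = [107663/14775 -82159/14775 -8813/4925; -82159/14775 108587/14775 11809/4925; -8813/4925 11809/4925 4939/4925]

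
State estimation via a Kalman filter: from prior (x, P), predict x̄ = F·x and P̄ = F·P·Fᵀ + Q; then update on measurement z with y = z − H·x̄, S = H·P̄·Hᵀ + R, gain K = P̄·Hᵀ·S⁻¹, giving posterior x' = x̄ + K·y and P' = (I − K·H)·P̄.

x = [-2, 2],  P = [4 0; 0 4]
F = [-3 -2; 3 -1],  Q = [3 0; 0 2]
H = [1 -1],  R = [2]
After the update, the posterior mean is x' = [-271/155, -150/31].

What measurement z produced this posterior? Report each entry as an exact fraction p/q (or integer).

x̄ = F·x = [2, -8]
P̄ = F·P·Fᵀ + Q = [55 -28; -28 42]
S = H·P̄·Hᵀ + R = [155]
K = P̄·Hᵀ·S⁻¹ = [83/155; -14/31]
x' − x̄ = [-581/155, 98/31] = K·y
y = (KᵀK)⁻¹·Kᵀ·(x' − x̄) = [-7]
z = y + H·x̄ = [-7] + [10] = [3]

z = [3]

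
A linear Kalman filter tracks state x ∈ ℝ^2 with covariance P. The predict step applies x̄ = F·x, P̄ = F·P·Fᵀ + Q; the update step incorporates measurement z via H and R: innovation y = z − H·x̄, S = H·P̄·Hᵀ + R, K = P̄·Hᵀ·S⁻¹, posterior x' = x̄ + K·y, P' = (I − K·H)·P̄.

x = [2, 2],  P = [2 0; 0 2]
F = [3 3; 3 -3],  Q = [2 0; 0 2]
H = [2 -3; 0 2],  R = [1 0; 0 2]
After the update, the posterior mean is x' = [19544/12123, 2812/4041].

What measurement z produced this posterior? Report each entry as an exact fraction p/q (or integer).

z = [1, 1]

x̄ = F·x = [12, 0]
P̄ = F·P·Fᵀ + Q = [38 0; 0 38]
S = H·P̄·Hᵀ + R = [495 -228; -228 154]
K = P̄·Hᵀ·S⁻¹ = [5852/12123 2888/4041; -38/4041 646/1347]
x' − x̄ = [-125932/12123, 2812/4041] = K·y
y = (KᵀK)⁻¹·Kᵀ·(x' − x̄) = [-23, 1]
z = y + H·x̄ = [-23, 1] + [24, 0] = [1, 1]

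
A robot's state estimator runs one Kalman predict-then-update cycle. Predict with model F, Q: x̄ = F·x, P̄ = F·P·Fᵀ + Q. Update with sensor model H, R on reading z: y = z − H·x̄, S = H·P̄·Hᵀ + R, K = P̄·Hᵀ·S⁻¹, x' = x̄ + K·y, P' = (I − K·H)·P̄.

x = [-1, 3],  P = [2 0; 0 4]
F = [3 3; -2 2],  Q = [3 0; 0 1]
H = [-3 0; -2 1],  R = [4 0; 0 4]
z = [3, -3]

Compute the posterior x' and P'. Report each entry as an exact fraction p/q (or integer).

x' = [-8973/14417, -37561/14417]
P' = [6036/14417 10440/14417; 10440/14417 67012/14417]

x̄ = F·x = [6, 8]
P̄ = F·P·Fᵀ + Q = [57 12; 12 25]
y = z − H·x̄ = [21, 1]
S = H·P̄·Hᵀ + R = [517 306; 306 209]
K = P̄·Hᵀ·S⁻¹ = [-4527/14417 -408/14417; -7830/14417 11533/14417]
x' = x̄ + K·y = [-8973/14417, -37561/14417]
P' = (I − K·H)·P̄ = [6036/14417 10440/14417; 10440/14417 67012/14417]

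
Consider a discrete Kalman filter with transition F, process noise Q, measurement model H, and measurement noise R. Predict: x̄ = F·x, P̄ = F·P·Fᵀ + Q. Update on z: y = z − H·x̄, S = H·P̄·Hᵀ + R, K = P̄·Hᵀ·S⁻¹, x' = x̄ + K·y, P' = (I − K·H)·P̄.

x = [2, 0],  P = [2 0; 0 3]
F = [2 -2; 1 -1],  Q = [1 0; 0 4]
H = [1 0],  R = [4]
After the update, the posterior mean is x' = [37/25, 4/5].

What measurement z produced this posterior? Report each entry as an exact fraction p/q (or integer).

x̄ = F·x = [4, 2]
P̄ = F·P·Fᵀ + Q = [21 10; 10 9]
S = H·P̄·Hᵀ + R = [25]
K = P̄·Hᵀ·S⁻¹ = [21/25; 2/5]
x' − x̄ = [-63/25, -6/5] = K·y
y = (KᵀK)⁻¹·Kᵀ·(x' − x̄) = [-3]
z = y + H·x̄ = [-3] + [4] = [1]

z = [1]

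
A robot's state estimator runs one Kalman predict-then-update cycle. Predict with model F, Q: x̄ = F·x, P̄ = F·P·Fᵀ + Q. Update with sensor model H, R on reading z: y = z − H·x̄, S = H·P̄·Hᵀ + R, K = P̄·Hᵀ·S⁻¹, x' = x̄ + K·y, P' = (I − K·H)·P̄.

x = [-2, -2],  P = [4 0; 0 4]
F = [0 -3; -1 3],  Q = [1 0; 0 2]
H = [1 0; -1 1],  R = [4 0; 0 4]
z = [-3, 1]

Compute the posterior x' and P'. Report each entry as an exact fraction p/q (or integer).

x̄ = F·x = [6, -4]
P̄ = F·P·Fᵀ + Q = [37 -36; -36 42]
y = z − H·x̄ = [-9, 11]
S = H·P̄·Hᵀ + R = [41 -73; -73 155]
K = P̄·Hᵀ·S⁻¹ = [203/513 -146/513; 1/9 5/9]
x' = x̄ + K·y = [-355/513, 10/9]
P' = (I − K·H)·P̄ = [812/513 4/9; 4/9 8/3]

x' = [-355/513, 10/9]
P' = [812/513 4/9; 4/9 8/3]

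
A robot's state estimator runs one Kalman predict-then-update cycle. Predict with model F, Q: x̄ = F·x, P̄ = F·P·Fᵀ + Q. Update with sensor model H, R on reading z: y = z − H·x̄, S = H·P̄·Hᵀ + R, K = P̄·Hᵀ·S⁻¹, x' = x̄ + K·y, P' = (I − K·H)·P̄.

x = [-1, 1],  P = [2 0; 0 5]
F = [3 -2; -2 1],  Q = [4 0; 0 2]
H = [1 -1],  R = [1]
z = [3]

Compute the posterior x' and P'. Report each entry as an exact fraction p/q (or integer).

x' = [97/51, -101/102]
P' = [94/51 62/51; 62/51 161/102]

x̄ = F·x = [-5, 3]
P̄ = F·P·Fᵀ + Q = [42 -22; -22 15]
y = z − H·x̄ = [11]
S = H·P̄·Hᵀ + R = [102]
K = P̄·Hᵀ·S⁻¹ = [32/51; -37/102]
x' = x̄ + K·y = [97/51, -101/102]
P' = (I − K·H)·P̄ = [94/51 62/51; 62/51 161/102]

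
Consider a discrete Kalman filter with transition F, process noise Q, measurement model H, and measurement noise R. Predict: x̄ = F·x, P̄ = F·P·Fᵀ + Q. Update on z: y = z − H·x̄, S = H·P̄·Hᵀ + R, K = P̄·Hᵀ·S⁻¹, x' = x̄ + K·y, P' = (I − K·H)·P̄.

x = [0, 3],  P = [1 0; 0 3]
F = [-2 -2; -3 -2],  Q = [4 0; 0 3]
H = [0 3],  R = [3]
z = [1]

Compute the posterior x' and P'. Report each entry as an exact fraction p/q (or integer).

x' = [-96/73, 18/73]
P' = [488/73 18/73; 18/73 24/73]

x̄ = F·x = [-6, -6]
P̄ = F·P·Fᵀ + Q = [20 18; 18 24]
y = z − H·x̄ = [19]
S = H·P̄·Hᵀ + R = [219]
K = P̄·Hᵀ·S⁻¹ = [18/73; 24/73]
x' = x̄ + K·y = [-96/73, 18/73]
P' = (I − K·H)·P̄ = [488/73 18/73; 18/73 24/73]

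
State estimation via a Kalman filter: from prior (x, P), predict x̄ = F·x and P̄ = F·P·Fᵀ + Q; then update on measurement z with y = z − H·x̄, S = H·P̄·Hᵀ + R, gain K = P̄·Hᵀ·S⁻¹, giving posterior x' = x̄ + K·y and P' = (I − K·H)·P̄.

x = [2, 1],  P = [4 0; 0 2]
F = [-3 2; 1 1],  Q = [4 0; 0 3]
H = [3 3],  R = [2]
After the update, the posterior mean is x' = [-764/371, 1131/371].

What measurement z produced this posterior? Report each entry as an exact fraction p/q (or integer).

x̄ = F·x = [-4, 3]
P̄ = F·P·Fᵀ + Q = [48 -8; -8 9]
S = H·P̄·Hᵀ + R = [371]
K = P̄·Hᵀ·S⁻¹ = [120/371; 3/371]
x' − x̄ = [720/371, 18/371] = K·y
y = (KᵀK)⁻¹·Kᵀ·(x' − x̄) = [6]
z = y + H·x̄ = [6] + [-3] = [3]

z = [3]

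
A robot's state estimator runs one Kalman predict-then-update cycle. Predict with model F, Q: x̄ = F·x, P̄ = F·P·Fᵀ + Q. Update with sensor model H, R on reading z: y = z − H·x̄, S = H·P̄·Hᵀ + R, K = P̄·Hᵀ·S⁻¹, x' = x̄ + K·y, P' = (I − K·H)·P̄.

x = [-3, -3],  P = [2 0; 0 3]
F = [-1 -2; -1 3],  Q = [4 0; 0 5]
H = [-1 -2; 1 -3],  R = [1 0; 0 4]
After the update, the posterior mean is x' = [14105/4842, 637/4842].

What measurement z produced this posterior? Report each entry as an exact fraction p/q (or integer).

x̄ = F·x = [9, -6]
P̄ = F·P·Fᵀ + Q = [18 -16; -16 34]
S = H·P̄·Hᵀ + R = [91 170; 170 424]
K = P̄·Hᵀ·S⁻¹ = [-1321/2421 1813/4842; -497/2421 -949/4842]
x' − x̄ = [-29473/4842, 29689/4842] = K·y
y = (KᵀK)⁻¹·Kᵀ·(x' − x̄) = [-6, -25]
z = y + H·x̄ = [-6, -25] + [3, 27] = [-3, 2]

z = [-3, 2]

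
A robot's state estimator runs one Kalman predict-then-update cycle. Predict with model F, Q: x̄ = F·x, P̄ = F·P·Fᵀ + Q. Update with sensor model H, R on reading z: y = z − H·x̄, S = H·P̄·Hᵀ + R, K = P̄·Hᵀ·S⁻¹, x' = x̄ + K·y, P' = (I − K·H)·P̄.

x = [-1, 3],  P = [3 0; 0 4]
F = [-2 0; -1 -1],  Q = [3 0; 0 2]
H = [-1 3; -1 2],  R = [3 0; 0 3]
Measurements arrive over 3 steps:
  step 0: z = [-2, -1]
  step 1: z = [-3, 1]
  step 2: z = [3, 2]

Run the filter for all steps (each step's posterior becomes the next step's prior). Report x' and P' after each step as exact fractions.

step 0: x' = [50/41, -9/41], P' = [444/41 171/41; 171/41 75/41]
step 1: x' = [-33848/6139, -16448/6139], P' = [93798/6139 37575/6139; 37575/6139 16383/6139]
step 2: x' = [3631517/1221937, 2667944/1221937], P' = [19699782/1221937 7910913/1221937; 7910913/1221937 3441897/1221937]

step 0: x̄ = F·x = [2, -2]
step 0: P̄ = F·P·Fᵀ + Q = [15 6; 6 9]
step 0: y = z − H·x̄ = [6, 5]
step 0: S = H·P̄·Hᵀ + R = [63 39; 39 30]
step 0: K = P̄·Hᵀ·S⁻¹ = [23/41 -34/41; 18/41 -7/41]
step 0: x' = x̄ + K·y = [50/41, -9/41]
step 0: P' = (I − K·H)·P̄ = [444/41 171/41; 171/41 75/41]
step 1: x̄ = F·x = [-100/41, -1]
step 1: P̄ = F·P·Fᵀ + Q = [1899/41 30; 30 23]
step 1: y = z − H·x̄ = [-100/41, 23/41]
step 1: S = H·P̄·Hᵀ + R = [3129/41 1407/41; 1407/41 874/41]
step 1: K = P̄·Hᵀ·S⁻¹ = [6309/6139 -888/877; 3858/6139 -229/877]
step 1: x' = x̄ + K·y = [-33848/6139, -16448/6139]
step 1: P' = (I − K·H)·P̄ = [93798/6139 37575/6139; 37575/6139 16383/6139]
step 2: x̄ = F·x = [67696/6139, 50296/6139]
step 2: P̄ = F·P·Fᵀ + Q = [393609/6139 262746/6139; 262746/6139 197609/6139]
step 2: y = z − H·x̄ = [-64775/6139, -20618/6139]
step 2: S = H·P̄·Hᵀ + R = [614031/6139 265533/6139; 265533/6139 151478/6139]
step 2: K = P̄·Hᵀ·S⁻¹ = [1344319/1221937 -1292652/1221937; 804926/1221937 -342373/1221937]
step 2: x' = x̄ + K·y = [3631517/1221937, 2667944/1221937]
step 2: P' = (I − K·H)·P̄ = [19699782/1221937 7910913/1221937; 7910913/1221937 3441897/1221937]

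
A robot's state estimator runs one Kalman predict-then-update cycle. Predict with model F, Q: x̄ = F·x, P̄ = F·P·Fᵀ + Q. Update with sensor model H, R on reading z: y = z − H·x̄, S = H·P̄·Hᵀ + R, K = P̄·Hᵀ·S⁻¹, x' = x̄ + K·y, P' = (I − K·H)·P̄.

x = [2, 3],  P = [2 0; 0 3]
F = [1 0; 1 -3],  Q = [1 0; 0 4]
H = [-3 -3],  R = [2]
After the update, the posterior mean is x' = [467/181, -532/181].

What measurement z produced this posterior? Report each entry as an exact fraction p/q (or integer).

x̄ = F·x = [2, -7]
P̄ = F·P·Fᵀ + Q = [3 2; 2 33]
S = H·P̄·Hᵀ + R = [362]
K = P̄·Hᵀ·S⁻¹ = [-15/362; -105/362]
x' − x̄ = [105/181, 735/181] = K·y
y = (KᵀK)⁻¹·Kᵀ·(x' − x̄) = [-14]
z = y + H·x̄ = [-14] + [15] = [1]

z = [1]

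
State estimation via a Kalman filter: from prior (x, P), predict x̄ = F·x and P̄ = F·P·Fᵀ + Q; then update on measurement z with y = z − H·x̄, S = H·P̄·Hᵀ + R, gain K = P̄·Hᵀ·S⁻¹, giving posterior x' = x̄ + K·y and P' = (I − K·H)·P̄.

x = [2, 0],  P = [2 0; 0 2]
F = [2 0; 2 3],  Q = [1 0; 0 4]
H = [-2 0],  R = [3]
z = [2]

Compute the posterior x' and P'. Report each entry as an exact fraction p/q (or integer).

x̄ = F·x = [4, 4]
P̄ = F·P·Fᵀ + Q = [9 8; 8 30]
y = z − H·x̄ = [10]
S = H·P̄·Hᵀ + R = [39]
K = P̄·Hᵀ·S⁻¹ = [-6/13; -16/39]
x' = x̄ + K·y = [-8/13, -4/39]
P' = (I − K·H)·P̄ = [9/13 8/13; 8/13 914/39]

x' = [-8/13, -4/39]
P' = [9/13 8/13; 8/13 914/39]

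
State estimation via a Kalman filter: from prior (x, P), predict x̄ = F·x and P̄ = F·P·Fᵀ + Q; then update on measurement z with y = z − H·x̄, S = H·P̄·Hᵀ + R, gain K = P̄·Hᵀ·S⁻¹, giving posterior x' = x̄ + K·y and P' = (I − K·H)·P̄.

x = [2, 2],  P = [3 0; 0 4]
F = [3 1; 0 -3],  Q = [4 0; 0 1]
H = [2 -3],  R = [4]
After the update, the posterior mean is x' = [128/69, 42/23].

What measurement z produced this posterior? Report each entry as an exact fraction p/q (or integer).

z = [-2]

x̄ = F·x = [8, -6]
P̄ = F·P·Fᵀ + Q = [35 -12; -12 37]
S = H·P̄·Hᵀ + R = [621]
K = P̄·Hᵀ·S⁻¹ = [106/621; -5/23]
x' − x̄ = [-424/69, 180/23] = K·y
y = (KᵀK)⁻¹·Kᵀ·(x' − x̄) = [-36]
z = y + H·x̄ = [-36] + [34] = [-2]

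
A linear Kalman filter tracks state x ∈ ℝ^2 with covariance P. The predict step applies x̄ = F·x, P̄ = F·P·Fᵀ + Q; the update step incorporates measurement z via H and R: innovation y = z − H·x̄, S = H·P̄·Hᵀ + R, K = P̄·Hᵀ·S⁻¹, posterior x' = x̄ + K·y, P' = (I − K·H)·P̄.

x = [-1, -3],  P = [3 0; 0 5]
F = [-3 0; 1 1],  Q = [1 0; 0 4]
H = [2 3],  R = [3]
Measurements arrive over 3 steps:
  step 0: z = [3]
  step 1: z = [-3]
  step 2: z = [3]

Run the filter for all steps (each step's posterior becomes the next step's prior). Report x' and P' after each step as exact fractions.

step 0: x' = [606/115, -298/115], P' = [2379/115 -1557/115; -1557/115 1056/115]
step 1: x' = [-138051/31943, 117815/63886], P' = [452184/31943 -283629/31943; -283629/31943 375583/63886]
step 2: x' = [110114418/24477301, -47942218/24477301], P' = [343907967/24477301 -215899572/24477301; -215899572/24477301 143113325/24477301]

step 0: x̄ = F·x = [3, -4]
step 0: P̄ = F·P·Fᵀ + Q = [28 -9; -9 12]
step 0: y = z − H·x̄ = [9]
step 0: S = H·P̄·Hᵀ + R = [115]
step 0: K = P̄·Hᵀ·S⁻¹ = [29/115; 18/115]
step 0: x' = x̄ + K·y = [606/115, -298/115]
step 0: P' = (I − K·H)·P̄ = [2379/115 -1557/115; -1557/115 1056/115]
step 1: x̄ = F·x = [-1818/115, 308/115]
step 1: P̄ = F·P·Fᵀ + Q = [21526/115 -2466/115; -2466/115 781/115]
step 1: y = z − H·x̄ = [2367/115]
step 1: S = H·P̄·Hᵀ + R = [63886/115]
step 1: K = P̄·Hᵀ·S⁻¹ = [17827/31943; -2589/63886]
step 1: x' = x̄ + K·y = [-138051/31943, 117815/63886]
step 1: P' = (I − K·H)·P̄ = [452184/31943 -283629/31943; -283629/31943 375583/63886]
step 2: x̄ = F·x = [414153/31943, -9311/3758]
step 2: P̄ = F·P·Fᵀ + Q = [4101599/31943 -29745/1879; -29745/1879 23587/3758]
step 2: y = z − H·x̄ = [-990093/63886]
step 2: S = H·P̄·Hᵀ + R = [24477301/63886]
step 2: K = P̄·Hᵀ·S⁻¹ = [13372406/24477301; -819723/24477301]
step 2: x' = x̄ + K·y = [110114418/24477301, -47942218/24477301]
step 2: P' = (I − K·H)·P̄ = [343907967/24477301 -215899572/24477301; -215899572/24477301 143113325/24477301]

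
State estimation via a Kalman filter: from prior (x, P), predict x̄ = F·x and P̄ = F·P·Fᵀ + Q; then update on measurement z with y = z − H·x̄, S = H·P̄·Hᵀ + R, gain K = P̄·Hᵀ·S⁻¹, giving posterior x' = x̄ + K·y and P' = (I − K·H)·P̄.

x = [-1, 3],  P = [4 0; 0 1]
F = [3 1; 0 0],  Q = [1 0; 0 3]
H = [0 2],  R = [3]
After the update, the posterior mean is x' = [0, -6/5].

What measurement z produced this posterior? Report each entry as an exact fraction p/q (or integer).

z = [-3]

x̄ = F·x = [0, 0]
P̄ = F·P·Fᵀ + Q = [38 0; 0 3]
S = H·P̄·Hᵀ + R = [15]
K = P̄·Hᵀ·S⁻¹ = [0; 2/5]
x' − x̄ = [0, -6/5] = K·y
y = (KᵀK)⁻¹·Kᵀ·(x' − x̄) = [-3]
z = y + H·x̄ = [-3] + [0] = [-3]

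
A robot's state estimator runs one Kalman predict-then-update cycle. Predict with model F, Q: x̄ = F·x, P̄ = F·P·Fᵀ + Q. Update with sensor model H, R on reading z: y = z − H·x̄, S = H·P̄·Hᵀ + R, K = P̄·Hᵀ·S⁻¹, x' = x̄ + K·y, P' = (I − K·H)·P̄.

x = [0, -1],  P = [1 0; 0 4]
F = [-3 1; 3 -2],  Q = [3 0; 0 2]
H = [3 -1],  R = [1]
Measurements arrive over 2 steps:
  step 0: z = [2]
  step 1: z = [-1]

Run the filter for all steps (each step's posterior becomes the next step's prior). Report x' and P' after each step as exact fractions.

step 0: x' = [181/274, 1/137], P' = [159/274 206/137; 206/137 657/137]
step 1: x' = [-403/1614, 5533/14526], P' = [363/538 2863/1614; 2863/1614 80645/14526]

step 0: x̄ = F·x = [-1, 2]
step 0: P̄ = F·P·Fᵀ + Q = [16 -17; -17 27]
step 0: y = z − H·x̄ = [7]
step 0: S = H·P̄·Hᵀ + R = [274]
step 0: K = P̄·Hᵀ·S⁻¹ = [65/274; -39/137]
step 0: x' = x̄ + K·y = [181/274, 1/137]
step 0: P' = (I − K·H)·P̄ = [159/274 206/137; 206/137 657/137]
step 1: x̄ = F·x = [-541/274, 539/274]
step 1: P̄ = F·P·Fᵀ + Q = [1095/274 -351/274; -351/274 2291/274]
step 1: y = z − H·x̄ = [944/137]
step 1: S = H·P̄·Hᵀ + R = [7263/137]
step 1: K = P̄·Hᵀ·S⁻¹ = [202/807; -1672/7263]
step 1: x' = x̄ + K·y = [-403/1614, 5533/14526]
step 1: P' = (I − K·H)·P̄ = [363/538 2863/1614; 2863/1614 80645/14526]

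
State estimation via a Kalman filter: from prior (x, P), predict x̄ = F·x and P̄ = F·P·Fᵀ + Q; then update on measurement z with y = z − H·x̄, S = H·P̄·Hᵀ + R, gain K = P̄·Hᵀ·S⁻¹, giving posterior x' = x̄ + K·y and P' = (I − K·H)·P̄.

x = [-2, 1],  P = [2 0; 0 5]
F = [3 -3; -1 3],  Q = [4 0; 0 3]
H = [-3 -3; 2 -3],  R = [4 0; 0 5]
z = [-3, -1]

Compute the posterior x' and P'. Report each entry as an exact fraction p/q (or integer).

x' = [53611/174540, 32903/58180]
P' = [62009/174540 -5583/58180; -5583/58180 15563/58180]

x̄ = F·x = [-9, 5]
P̄ = F·P·Fᵀ + Q = [67 -51; -51 50]
y = z − H·x̄ = [-15, 32]
S = H·P̄·Hᵀ + R = [139 -105; -105 1335]
K = P̄·Hᵀ·S⁻¹ = [-2263/11636 34853/174540; -1497/11636 -11571/58180]
x' = x̄ + K·y = [53611/174540, 32903/58180]
P' = (I − K·H)·P̄ = [62009/174540 -5583/58180; -5583/58180 15563/58180]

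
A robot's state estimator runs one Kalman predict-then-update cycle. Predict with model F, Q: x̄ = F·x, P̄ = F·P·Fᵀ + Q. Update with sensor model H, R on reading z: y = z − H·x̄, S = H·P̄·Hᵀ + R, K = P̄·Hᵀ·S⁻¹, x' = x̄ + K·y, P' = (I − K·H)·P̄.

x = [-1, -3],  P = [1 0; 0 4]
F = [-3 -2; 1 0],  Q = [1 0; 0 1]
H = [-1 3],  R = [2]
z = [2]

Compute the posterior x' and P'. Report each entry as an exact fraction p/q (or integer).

x̄ = F·x = [9, -1]
P̄ = F·P·Fᵀ + Q = [26 -3; -3 2]
y = z − H·x̄ = [14]
S = H·P̄·Hᵀ + R = [64]
K = P̄·Hᵀ·S⁻¹ = [-35/64; 9/64]
x' = x̄ + K·y = [43/32, 31/32]
P' = (I − K·H)·P̄ = [439/64 123/64; 123/64 47/64]

x' = [43/32, 31/32]
P' = [439/64 123/64; 123/64 47/64]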